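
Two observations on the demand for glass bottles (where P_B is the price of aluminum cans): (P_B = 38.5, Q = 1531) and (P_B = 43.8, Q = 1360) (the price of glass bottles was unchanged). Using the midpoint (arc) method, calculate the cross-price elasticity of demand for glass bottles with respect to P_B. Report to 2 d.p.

-0.92

ΔQ_A = 1360 − 1531 = -171; ΔP_B = 43.8 − 38.5 = 5.3.
Midpoints: Q̄_A = 1445.5, P̄_B = 41.15.
ε = (ΔQ_A/Q̄_A)/(ΔP_B/P̄_B) = (-171/1445.5)/(5.3/41.15) ≈ -0.92.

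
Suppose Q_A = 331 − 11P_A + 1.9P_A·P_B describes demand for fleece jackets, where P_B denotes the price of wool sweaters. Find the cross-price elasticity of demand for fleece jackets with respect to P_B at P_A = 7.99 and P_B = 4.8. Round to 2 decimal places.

0.23

At P_A = 7.99 and P_B = 4.8: Q_A = 315.979.
∂Q_A/∂P_B = 1.9P_A = 1.9(7.99) = 15.1810.
ε = (∂Q_A/∂P_B)(P_B/Q_A) = 15.1810 × (4.8/315.979) ≈ 0.23.
ε > 0: substitutes.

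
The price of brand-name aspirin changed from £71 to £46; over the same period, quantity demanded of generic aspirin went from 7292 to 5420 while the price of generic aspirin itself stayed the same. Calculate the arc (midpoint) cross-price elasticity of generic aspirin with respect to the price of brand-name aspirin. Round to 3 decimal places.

0.689

ΔQ_A = 5420 − 7292 = -1872; ΔP_B = 46 − 71 = -25.
Midpoints: Q̄_A = 6356.0, P̄_B = 58.50.
ε = (ΔQ_A/Q̄_A)/(ΔP_B/P̄_B) = (-1872/6356.0)/(-25/58.50) ≈ 0.689.
ε > 0: generic aspirin and brand-name aspirin are substitutes.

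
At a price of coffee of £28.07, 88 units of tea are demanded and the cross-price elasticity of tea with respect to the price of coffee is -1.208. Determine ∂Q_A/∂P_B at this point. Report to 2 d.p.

ε = (∂Q_A/∂P_B)·(P_B/Q_A) ⇒ ∂Q_A/∂P_B = ε·Q_A/P_B = -1.208 × 88/28.07 ≈ -3.79.

-3.79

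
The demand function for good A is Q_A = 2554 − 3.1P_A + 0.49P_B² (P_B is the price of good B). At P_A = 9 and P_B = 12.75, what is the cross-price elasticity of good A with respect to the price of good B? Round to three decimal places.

0.061

At P_A = 9 and P_B = 12.75: Q_A = 2605.756.
∂Q_A/∂P_B = 0.98P_B = 0.98(12.75) = 12.4950.
ε = (∂Q_A/∂P_B)(P_B/Q_A) = 12.4950 × (12.75/2605.756) ≈ 0.061.
ε > 0: substitutes.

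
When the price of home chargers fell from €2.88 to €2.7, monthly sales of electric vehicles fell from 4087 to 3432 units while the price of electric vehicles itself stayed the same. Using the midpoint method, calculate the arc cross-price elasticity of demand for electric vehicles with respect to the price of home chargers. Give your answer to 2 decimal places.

ΔQ_A = 3432 − 4087 = -655; ΔP_B = 2.7 − 2.88 = -0.18.
Midpoints: Q̄_A = 3759.5, P̄_B = 2.79.
ε = (ΔQ_A/Q̄_A)/(ΔP_B/P̄_B) = (-655/3759.5)/(-0.18/2.79) ≈ 2.70.

2.70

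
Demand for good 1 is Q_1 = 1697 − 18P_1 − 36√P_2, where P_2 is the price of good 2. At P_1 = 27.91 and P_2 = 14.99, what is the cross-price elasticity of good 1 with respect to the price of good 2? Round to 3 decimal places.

-0.066

At P_1 = 27.91 and P_2 = 14.99: Q_1 = 1055.239.
∂Q_1/∂P_2 = -36/(2√P_2) = -36/(2√14.99) = -4.6491.
ε = (∂Q_1/∂P_2)(P_2/Q_1) = -4.6491 × (14.99/1055.239) ≈ -0.066.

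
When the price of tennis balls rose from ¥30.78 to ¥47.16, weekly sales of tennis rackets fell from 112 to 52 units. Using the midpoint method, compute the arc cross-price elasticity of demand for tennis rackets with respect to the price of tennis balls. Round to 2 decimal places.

-1.74

ΔQ_A = 52 − 112 = -60; ΔP_B = 47.16 − 30.78 = 16.38.
Midpoints: Q̄_A = 82.0, P̄_B = 38.97.
ε = (ΔQ_A/Q̄_A)/(ΔP_B/P̄_B) = (-60/82.0)/(16.38/38.97) ≈ -1.74.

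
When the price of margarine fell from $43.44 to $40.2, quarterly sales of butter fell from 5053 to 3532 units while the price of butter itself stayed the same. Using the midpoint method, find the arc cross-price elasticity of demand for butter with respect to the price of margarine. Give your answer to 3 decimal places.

ΔQ_A = 3532 − 5053 = -1521; ΔP_B = 40.2 − 43.44 = -3.24.
Midpoints: Q̄_A = 4292.5, P̄_B = 41.82.
ε = (ΔQ_A/Q̄_A)/(ΔP_B/P̄_B) = (-1521/4292.5)/(-3.24/41.82) ≈ 4.574.
ε > 0: butter and margarine are substitutes.

4.574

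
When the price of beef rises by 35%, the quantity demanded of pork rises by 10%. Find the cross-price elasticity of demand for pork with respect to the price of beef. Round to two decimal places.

ε = (%ΔQ of pork) / (%ΔP of beef) = (10%) / (35%) ≈ 0.29.
Positive cross-price elasticity: substitutes.

0.29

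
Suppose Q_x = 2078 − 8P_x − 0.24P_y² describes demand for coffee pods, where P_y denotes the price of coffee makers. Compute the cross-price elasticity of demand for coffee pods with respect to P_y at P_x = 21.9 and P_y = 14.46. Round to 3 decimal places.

-0.054

At P_x = 21.9 and P_y = 14.46: Q_x = 1852.618.
∂Q_x/∂P_y = -0.48P_y = -0.48(14.46) = -6.9408.
ε = (∂Q_x/∂P_y)(P_y/Q_x) = -6.9408 × (14.46/1852.618) ≈ -0.054.
ε < 0: complements.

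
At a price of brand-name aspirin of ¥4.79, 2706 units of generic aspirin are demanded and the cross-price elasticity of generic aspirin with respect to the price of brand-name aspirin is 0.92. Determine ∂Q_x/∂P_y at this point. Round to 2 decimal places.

ε = (∂Q_x/∂P_y)·(P_y/Q_x) ⇒ ∂Q_x/∂P_y = ε·Q_x/P_y = 0.92 × 2706/4.79 ≈ 519.73.

519.73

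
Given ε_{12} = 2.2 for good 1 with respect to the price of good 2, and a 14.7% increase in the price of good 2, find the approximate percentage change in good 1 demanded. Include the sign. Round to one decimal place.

32.3%

%ΔQ ≈ ε × %ΔP of good 2 = 2.2 × (14.7%) = 32.3%.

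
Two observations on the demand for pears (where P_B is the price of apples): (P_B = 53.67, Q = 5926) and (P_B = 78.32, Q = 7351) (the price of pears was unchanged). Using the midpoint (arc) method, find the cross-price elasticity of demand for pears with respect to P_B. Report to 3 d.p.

0.575

ΔQ_A = 7351 − 5926 = 1425; ΔP_B = 78.32 − 53.67 = 24.65.
Midpoints: Q̄_A = 6638.5, P̄_B = 66.00.
ε = (ΔQ_A/Q̄_A)/(ΔP_B/P̄_B) = (1425/6638.5)/(24.65/66.00) ≈ 0.575.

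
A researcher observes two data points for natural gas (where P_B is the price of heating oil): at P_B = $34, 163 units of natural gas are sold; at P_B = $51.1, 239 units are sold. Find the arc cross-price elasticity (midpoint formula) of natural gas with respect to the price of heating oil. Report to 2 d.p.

0.94

ΔQ_A = 239 − 163 = 76; ΔP_B = 51.1 − 34 = 17.1.
Midpoints: Q̄_A = 201.0, P̄_B = 42.55.
ε = (ΔQ_A/Q̄_A)/(ΔP_B/P̄_B) = (76/201.0)/(17.1/42.55) ≈ 0.94.
ε > 0: natural gas and heating oil are substitutes.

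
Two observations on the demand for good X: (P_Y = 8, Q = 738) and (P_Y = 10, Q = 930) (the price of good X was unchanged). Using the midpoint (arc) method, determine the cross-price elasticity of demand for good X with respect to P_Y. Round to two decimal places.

1.04

ΔQ_X = 930 − 738 = 192; ΔP_Y = 10 − 8 = 2.
Midpoints: Q̄_X = 834.0, P̄_Y = 9.00.
ε = (ΔQ_X/Q̄_X)/(ΔP_Y/P̄_Y) = (192/834.0)/(2/9.00) ≈ 1.04.
ε > 0: good X and good Y are substitutes.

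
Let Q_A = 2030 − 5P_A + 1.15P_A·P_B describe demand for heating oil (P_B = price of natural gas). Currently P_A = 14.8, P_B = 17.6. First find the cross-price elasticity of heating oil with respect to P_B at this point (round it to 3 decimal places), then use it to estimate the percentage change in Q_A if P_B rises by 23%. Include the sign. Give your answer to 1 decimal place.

At P_A = 14.8, P_B = 17.6: Q_A = 2255.552.
∂Q_A/∂P_B = 1.15P_A = 17.0200.
ε = (∂Q_A/∂P_B)(P_B/Q_A) = 17.0200 × 17.6/2255.552 ≈ 0.133.
%ΔQ_A ≈ ε × %ΔP_B = 0.133 × (23%) = 3.1%.

3.1%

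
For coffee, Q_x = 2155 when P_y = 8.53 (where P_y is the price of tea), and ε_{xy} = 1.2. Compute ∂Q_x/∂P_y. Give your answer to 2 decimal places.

303.17

ε = (∂Q_x/∂P_y)·(P_y/Q_x) ⇒ ∂Q_x/∂P_y = ε·Q_x/P_y = 1.2 × 2155/8.53 ≈ 303.17.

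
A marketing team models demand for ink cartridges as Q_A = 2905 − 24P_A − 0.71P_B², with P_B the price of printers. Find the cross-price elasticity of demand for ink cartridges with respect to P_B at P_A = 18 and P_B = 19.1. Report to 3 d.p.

At P_A = 18 and P_B = 19.1: Q_A = 2213.985.
∂Q_A/∂P_B = -1.42P_B = -1.42(19.1) = -27.1220.
ε = (∂Q_A/∂P_B)(P_B/Q_A) = -27.1220 × (19.1/2213.985) ≈ -0.234.

-0.234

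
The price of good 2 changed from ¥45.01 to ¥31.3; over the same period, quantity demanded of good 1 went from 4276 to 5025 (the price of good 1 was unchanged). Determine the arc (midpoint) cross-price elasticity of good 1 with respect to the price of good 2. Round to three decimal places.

ΔQ_1 = 5025 − 4276 = 749; ΔP_2 = 31.3 − 45.01 = -13.71.
Midpoints: Q̄_1 = 4650.5, P̄_2 = 38.16.
ε = (ΔQ_1/Q̄_1)/(ΔP_2/P̄_2) = (749/4650.5)/(-13.71/38.16) ≈ -0.448.

-0.448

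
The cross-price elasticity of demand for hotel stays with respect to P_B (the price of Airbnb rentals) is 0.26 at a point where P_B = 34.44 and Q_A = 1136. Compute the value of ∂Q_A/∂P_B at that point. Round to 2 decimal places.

ε = (∂Q_A/∂P_B)·(P_B/Q_A) ⇒ ∂Q_A/∂P_B = ε·Q_A/P_B = 0.26 × 1136/34.44 ≈ 8.58.

8.58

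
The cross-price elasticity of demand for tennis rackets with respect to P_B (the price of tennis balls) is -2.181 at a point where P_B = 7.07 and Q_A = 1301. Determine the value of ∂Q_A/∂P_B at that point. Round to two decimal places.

-401.34

ε = (∂Q_A/∂P_B)·(P_B/Q_A) ⇒ ∂Q_A/∂P_B = ε·Q_A/P_B = -2.181 × 1301/7.07 ≈ -401.34.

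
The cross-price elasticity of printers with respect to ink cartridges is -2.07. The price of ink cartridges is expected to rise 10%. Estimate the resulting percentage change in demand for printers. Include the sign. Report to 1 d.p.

-20.7%

%ΔQ ≈ ε × %ΔP of ink cartridges = -2.07 × (10%) = -20.7%.
Demand for printers falls by about 20.7%.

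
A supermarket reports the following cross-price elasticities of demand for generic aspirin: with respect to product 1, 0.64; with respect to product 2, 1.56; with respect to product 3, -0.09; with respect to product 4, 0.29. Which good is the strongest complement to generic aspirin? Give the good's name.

Complements have ε < 0. The most negative value is -0.09 (product 3).

product 3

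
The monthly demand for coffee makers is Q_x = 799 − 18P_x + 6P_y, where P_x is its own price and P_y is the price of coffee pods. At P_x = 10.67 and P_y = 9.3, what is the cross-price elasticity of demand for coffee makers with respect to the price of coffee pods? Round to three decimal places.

At P_x = 10.67 and P_y = 9.3: Q_x = 662.74.
∂Q_x/∂P_y = 6.
ε = (∂Q_x/∂P_y)(P_y/Q_x) = 6 × (9.3/662.74) ≈ 0.084.

0.084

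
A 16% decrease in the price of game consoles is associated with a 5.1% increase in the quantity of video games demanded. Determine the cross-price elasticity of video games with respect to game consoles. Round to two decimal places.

ε = (%ΔQ of video games) / (%ΔP of game consoles) = (5.1%) / (-16%) ≈ -0.32.
Negative cross-price elasticity: complements.

-0.32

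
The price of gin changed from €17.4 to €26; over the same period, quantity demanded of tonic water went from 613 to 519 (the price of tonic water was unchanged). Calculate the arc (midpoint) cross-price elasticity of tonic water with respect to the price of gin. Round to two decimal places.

ΔQ_A = 519 − 613 = -94; ΔP_B = 26 − 17.4 = 8.6.
Midpoints: Q̄_A = 566.0, P̄_B = 21.70.
ε = (ΔQ_A/Q̄_A)/(ΔP_B/P̄_B) = (-94/566.0)/(8.6/21.70) ≈ -0.42.

-0.42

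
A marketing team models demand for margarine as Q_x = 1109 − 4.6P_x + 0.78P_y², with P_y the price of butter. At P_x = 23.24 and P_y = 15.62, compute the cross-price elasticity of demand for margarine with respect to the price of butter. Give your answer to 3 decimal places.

0.319

At P_x = 23.24 and P_y = 15.62: Q_x = 1192.404.
∂Q_x/∂P_y = 1.56P_y = 1.56(15.62) = 24.3672.
ε = (∂Q_x/∂P_y)(P_y/Q_x) = 24.3672 × (15.62/1192.404) ≈ 0.319.
ε > 0: substitutes.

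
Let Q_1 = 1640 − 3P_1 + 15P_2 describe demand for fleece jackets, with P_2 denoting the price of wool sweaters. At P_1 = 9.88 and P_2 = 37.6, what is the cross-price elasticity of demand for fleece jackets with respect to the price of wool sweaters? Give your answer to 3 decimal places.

0.259

At P_1 = 9.88 and P_2 = 37.6: Q_1 = 2174.36.
∂Q_1/∂P_2 = 15.
ε = (∂Q_1/∂P_2)(P_2/Q_1) = 15 × (37.6/2174.36) ≈ 0.259.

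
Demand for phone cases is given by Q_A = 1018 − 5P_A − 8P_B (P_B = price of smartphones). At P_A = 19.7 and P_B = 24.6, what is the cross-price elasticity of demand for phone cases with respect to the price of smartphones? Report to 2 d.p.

-0.27

At P_A = 19.7 and P_B = 24.6: Q_A = 722.7.
∂Q_A/∂P_B = -8.
ε = (∂Q_A/∂P_B)(P_B/Q_A) = -8 × (24.6/722.7) ≈ -0.27.
Since ε < 0, phone cases and smartphones are complements.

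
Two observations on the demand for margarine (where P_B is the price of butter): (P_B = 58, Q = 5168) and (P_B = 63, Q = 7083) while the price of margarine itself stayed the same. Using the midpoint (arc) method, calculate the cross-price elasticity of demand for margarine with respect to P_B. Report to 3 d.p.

3.783

ΔQ_A = 7083 − 5168 = 1915; ΔP_B = 63 − 58 = 5.
Midpoints: Q̄_A = 6125.5, P̄_B = 60.50.
ε = (ΔQ_A/Q̄_A)/(ΔP_B/P̄_B) = (1915/6125.5)/(5/60.50) ≈ 3.783.
ε > 0: margarine and butter are substitutes.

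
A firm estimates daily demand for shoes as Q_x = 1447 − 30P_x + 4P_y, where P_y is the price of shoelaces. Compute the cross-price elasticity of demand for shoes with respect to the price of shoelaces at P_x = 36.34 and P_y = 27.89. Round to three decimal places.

0.238

At P_x = 36.34 and P_y = 27.89: Q_x = 468.36.
∂Q_x/∂P_y = 4.
ε = (∂Q_x/∂P_y)(P_y/Q_x) = 4 × (27.89/468.36) ≈ 0.238.
Since ε > 0, shoes and shoelaces are substitutes.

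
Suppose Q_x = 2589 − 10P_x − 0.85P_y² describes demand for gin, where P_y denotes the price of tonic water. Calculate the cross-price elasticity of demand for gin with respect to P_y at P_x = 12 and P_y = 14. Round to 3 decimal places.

-0.145

At P_x = 12 and P_y = 14: Q_x = 2302.4.
∂Q_x/∂P_y = -1.7P_y = -1.7(14) = -23.8000.
ε = (∂Q_x/∂P_y)(P_y/Q_x) = -23.8000 × (14/2302.4) ≈ -0.145.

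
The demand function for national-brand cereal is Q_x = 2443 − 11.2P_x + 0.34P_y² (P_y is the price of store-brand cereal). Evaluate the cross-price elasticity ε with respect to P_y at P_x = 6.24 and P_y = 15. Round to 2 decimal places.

At P_x = 6.24 and P_y = 15: Q_x = 2449.612.
∂Q_x/∂P_y = 0.68P_y = 0.68(15) = 10.2000.
ε = (∂Q_x/∂P_y)(P_y/Q_x) = 10.2000 × (15/2449.612) ≈ 0.06.

0.06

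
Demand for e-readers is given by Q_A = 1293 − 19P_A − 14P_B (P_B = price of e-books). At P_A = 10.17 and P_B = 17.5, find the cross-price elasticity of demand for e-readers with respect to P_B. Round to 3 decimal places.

-0.287

At P_A = 10.17 and P_B = 17.5: Q_A = 854.77.
∂Q_A/∂P_B = -14.
ε = (∂Q_A/∂P_B)(P_B/Q_A) = -14 × (17.5/854.77) ≈ -0.287.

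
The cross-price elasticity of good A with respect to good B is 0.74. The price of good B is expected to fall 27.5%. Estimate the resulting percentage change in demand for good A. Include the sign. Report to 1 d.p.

-20.4%

%ΔQ ≈ ε × %ΔP of good B = 0.74 × (-27.5%) = -20.4%.
Demand for good A falls by about 20.4%.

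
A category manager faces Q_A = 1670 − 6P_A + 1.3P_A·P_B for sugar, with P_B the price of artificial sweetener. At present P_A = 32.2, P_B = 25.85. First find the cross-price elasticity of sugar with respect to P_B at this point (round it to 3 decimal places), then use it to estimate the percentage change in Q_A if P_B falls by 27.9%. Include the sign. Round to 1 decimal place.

-11.8%

At P_A = 32.2, P_B = 25.85: Q_A = 2558.881.
∂Q_A/∂P_B = 1.3P_A = 41.8600.
ε = (∂Q_A/∂P_B)(P_B/Q_A) = 41.8600 × 25.85/2558.881 ≈ 0.423.
%ΔQ_A ≈ ε × %ΔP_B = 0.423 × (-27.9%) = -11.8%.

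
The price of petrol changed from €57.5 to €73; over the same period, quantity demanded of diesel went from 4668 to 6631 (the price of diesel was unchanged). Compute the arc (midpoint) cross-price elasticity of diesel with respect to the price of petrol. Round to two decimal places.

ΔQ_A = 6631 − 4668 = 1963; ΔP_B = 73 − 57.5 = 15.5.
Midpoints: Q̄_A = 5649.5, P̄_B = 65.25.
ε = (ΔQ_A/Q̄_A)/(ΔP_B/P̄_B) = (1963/5649.5)/(15.5/65.25) ≈ 1.46.
ε > 0: diesel and petrol are substitutes.

1.46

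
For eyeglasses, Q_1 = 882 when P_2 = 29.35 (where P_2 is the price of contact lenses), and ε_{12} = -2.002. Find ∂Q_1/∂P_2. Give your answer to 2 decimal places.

-60.16

ε = (∂Q_1/∂P_2)·(P_2/Q_1) ⇒ ∂Q_1/∂P_2 = ε·Q_1/P_2 = -2.002 × 882/29.35 ≈ -60.16.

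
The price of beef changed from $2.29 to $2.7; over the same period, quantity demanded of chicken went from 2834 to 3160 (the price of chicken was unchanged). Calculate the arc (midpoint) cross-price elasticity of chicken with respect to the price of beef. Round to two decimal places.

ΔQ_A = 3160 − 2834 = 326; ΔP_B = 2.7 − 2.29 = 0.41.
Midpoints: Q̄_A = 2997.0, P̄_B = 2.50.
ε = (ΔQ_A/Q̄_A)/(ΔP_B/P̄_B) = (326/2997.0)/(0.41/2.50) ≈ 0.66.
ε > 0: chicken and beef are substitutes.

0.66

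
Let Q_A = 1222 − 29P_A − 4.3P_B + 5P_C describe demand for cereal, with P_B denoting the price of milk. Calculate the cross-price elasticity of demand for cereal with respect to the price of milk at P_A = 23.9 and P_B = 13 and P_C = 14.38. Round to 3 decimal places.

At P_A = 23.9 and P_B = 13 and P_C = 14.38: Q_A = 544.9.
∂Q_A/∂P_B = -4.3.
ε = (∂Q_A/∂P_B)(P_B/Q_A) = -4.3 × (13/544.9) ≈ -0.103.

-0.103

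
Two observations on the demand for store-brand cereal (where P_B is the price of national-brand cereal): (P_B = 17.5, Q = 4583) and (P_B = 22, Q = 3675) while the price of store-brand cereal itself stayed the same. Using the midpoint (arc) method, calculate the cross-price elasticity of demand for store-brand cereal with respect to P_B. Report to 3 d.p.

ΔQ_A = 3675 − 4583 = -908; ΔP_B = 22 − 17.5 = 4.5.
Midpoints: Q̄_A = 4129.0, P̄_B = 19.75.
ε = (ΔQ_A/Q̄_A)/(ΔP_B/P̄_B) = (-908/4129.0)/(4.5/19.75) ≈ -0.965.

-0.965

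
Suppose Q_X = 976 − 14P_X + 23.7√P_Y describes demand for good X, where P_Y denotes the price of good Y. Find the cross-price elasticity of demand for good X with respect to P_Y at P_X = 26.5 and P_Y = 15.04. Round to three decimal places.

0.066

At P_X = 26.5 and P_Y = 15.04: Q_X = 696.912.
∂Q_X/∂P_Y = 23.7/(2√P_Y) = 23.7/(2√15.04) = 3.0556.
ε = (∂Q_X/∂P_Y)(P_Y/Q_X) = 3.0556 × (15.04/696.912) ≈ 0.066.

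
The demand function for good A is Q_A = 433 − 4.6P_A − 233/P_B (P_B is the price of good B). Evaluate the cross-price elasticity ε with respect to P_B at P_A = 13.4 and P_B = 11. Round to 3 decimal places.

0.060

At P_A = 13.4 and P_B = 11: Q_A = 350.178.
∂Q_A/∂P_B = 233/P_B² = 1.9256.
ε = (∂Q_A/∂P_B)(P_B/Q_A) = 1.9256 × (11/350.178) ≈ 0.060.
ε > 0: substitutes.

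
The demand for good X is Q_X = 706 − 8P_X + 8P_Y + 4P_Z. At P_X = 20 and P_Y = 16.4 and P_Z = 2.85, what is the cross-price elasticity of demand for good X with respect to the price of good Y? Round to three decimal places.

At P_X = 20 and P_Y = 16.4 and P_Z = 2.85: Q_X = 688.6.
∂Q_X/∂P_Y = 8.
ε = (∂Q_X/∂P_Y)(P_Y/Q_X) = 8 × (16.4/688.6) ≈ 0.191.

0.191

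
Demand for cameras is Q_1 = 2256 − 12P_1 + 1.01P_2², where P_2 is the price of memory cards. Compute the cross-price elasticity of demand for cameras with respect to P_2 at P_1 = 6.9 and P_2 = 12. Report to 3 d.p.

0.125

At P_1 = 6.9 and P_2 = 12: Q_1 = 2318.64.
∂Q_1/∂P_2 = 2.02P_2 = 2.02(12) = 24.2400.
ε = (∂Q_1/∂P_2)(P_2/Q_1) = 24.2400 × (12/2318.64) ≈ 0.125.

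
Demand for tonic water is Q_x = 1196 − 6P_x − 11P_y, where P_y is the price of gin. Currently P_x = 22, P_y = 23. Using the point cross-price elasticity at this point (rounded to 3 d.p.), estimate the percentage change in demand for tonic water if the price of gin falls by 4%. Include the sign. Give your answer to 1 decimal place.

At P_x = 22, P_y = 23: Q_x = 811.
∂Q_x/∂P_y = -11.
ε = (∂Q_x/∂P_y)(P_y/Q_x) = -11.0000 × 23/811 ≈ -0.312.
%ΔQ_x ≈ ε × %ΔP_y = -0.312 × (-4%) = 1.2%.

1.2%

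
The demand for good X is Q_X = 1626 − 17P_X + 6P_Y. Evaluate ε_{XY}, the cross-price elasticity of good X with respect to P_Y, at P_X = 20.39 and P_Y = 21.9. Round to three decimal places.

0.093

At P_X = 20.39 and P_Y = 21.9: Q_X = 1410.77.
∂Q_X/∂P_Y = 6.
ε = (∂Q_X/∂P_Y)(P_Y/Q_X) = 6 × (21.9/1410.77) ≈ 0.093.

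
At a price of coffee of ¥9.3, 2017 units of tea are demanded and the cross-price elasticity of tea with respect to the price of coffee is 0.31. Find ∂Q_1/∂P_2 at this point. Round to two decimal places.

67.23

ε = (∂Q_1/∂P_2)·(P_2/Q_1) ⇒ ∂Q_1/∂P_2 = ε·Q_1/P_2 = 0.31 × 2017/9.3 ≈ 67.23.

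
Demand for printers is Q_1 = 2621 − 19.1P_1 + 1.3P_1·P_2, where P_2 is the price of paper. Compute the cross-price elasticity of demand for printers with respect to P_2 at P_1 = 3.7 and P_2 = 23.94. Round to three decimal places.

0.043

At P_1 = 3.7 and P_2 = 23.94: Q_1 = 2665.481.
∂Q_1/∂P_2 = 1.3P_1 = 1.3(3.7) = 4.8100.
ε = (∂Q_1/∂P_2)(P_2/Q_1) = 4.8100 × (23.94/2665.481) ≈ 0.043.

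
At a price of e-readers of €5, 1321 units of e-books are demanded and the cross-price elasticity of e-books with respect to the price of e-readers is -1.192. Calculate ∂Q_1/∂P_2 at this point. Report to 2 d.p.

ε = (∂Q_1/∂P_2)·(P_2/Q_1) ⇒ ∂Q_1/∂P_2 = ε·Q_1/P_2 = -1.192 × 1321/5 ≈ -314.93.

-314.93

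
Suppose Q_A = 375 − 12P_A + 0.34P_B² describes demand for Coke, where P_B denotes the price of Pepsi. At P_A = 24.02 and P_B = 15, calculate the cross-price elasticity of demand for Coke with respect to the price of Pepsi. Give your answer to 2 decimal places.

At P_A = 24.02 and P_B = 15: Q_A = 163.26.
∂Q_A/∂P_B = 0.68P_B = 0.68(15) = 10.2000.
ε = (∂Q_A/∂P_B)(P_B/Q_A) = 10.2000 × (15/163.26) ≈ 0.94.
ε > 0: substitutes.

0.94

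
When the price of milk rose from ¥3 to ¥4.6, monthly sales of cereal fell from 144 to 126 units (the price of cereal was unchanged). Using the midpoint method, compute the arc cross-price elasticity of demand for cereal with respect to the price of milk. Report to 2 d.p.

ΔQ_A = 126 − 144 = -18; ΔP_B = 4.6 − 3 = 1.6.
Midpoints: Q̄_A = 135.0, P̄_B = 3.80.
ε = (ΔQ_A/Q̄_A)/(ΔP_B/P̄_B) = (-18/135.0)/(1.6/3.80) ≈ -0.32.
ε < 0: cereal and milk are complements.

-0.32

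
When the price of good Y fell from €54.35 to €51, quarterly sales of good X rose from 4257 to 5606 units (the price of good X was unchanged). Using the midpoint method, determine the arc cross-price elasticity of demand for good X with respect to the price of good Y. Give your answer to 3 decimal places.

-4.301

ΔQ_X = 5606 − 4257 = 1349; ΔP_Y = 51 − 54.35 = -3.35.
Midpoints: Q̄_X = 4931.5, P̄_Y = 52.67.
ε = (ΔQ_X/Q̄_X)/(ΔP_Y/P̄_Y) = (1349/4931.5)/(-3.35/52.67) ≈ -4.301.
ε < 0: good X and good Y are complements.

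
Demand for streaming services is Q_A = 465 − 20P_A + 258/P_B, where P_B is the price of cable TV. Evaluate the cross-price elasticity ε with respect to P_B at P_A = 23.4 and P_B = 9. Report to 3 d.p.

-1.117

At P_A = 23.4 and P_B = 9: Q_A = 25.667.
∂Q_A/∂P_B = −258/P_B² = -3.1852.
ε = (∂Q_A/∂P_B)(P_B/Q_A) = -3.1852 × (9/25.667) ≈ -1.117.
ε < 0: complements.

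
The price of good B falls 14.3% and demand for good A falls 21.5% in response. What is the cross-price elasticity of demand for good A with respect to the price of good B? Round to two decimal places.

1.50

ε = (%ΔQ of good A) / (%ΔP of good B) = (-21.5%) / (-14.3%) ≈ 1.50.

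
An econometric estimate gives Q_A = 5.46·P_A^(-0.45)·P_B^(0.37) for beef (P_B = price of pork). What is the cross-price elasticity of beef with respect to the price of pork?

0.37

In a log-linear (constant-elasticity) demand function, the coefficient on the exponent of P_B is the cross-price elasticity.
ε = 0.37. Positive, so beef and pork are substitutes.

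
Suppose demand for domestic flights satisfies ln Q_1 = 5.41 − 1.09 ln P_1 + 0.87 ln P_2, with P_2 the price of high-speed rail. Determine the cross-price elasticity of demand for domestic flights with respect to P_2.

0.87

In a log-linear (constant-elasticity) demand function, the coefficient on ln P_2 is the cross-price elasticity.
ε = 0.87. Positive, so domestic flights and high-speed rail are substitutes.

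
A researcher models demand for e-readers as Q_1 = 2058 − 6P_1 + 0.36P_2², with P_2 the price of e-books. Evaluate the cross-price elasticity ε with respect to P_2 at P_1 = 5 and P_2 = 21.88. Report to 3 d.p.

0.157

At P_1 = 5 and P_2 = 21.88: Q_1 = 2200.344.
∂Q_1/∂P_2 = 0.72P_2 = 0.72(21.88) = 15.7536.
ε = (∂Q_1/∂P_2)(P_2/Q_1) = 15.7536 × (21.88/2200.344) ≈ 0.157.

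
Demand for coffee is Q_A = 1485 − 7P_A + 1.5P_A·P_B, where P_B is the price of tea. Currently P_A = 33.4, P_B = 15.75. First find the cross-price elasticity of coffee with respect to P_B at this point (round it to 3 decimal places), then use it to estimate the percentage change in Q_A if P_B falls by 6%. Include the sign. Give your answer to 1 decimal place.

At P_A = 33.4, P_B = 15.75: Q_A = 2040.275.
∂Q_A/∂P_B = 1.5P_A = 50.1000.
ε = (∂Q_A/∂P_B)(P_B/Q_A) = 50.1000 × 15.75/2040.275 ≈ 0.387.
%ΔQ_A ≈ ε × %ΔP_B = 0.387 × (-6%) = -2.3%.

-2.3%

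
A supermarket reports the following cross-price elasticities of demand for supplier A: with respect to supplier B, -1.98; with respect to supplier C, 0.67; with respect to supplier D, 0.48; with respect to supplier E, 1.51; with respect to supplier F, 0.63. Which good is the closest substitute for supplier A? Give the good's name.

supplier E

Substitutes have ε > 0. Among the positive values, 1.51 (supplier E) is largest.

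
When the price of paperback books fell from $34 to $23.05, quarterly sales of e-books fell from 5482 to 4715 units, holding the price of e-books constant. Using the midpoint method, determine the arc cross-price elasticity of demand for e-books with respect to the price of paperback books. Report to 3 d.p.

ΔQ_A = 4715 − 5482 = -767; ΔP_B = 23.05 − 34 = -10.95.
Midpoints: Q̄_A = 5098.5, P̄_B = 28.52.
ε = (ΔQ_A/Q̄_A)/(ΔP_B/P̄_B) = (-767/5098.5)/(-10.95/28.52) ≈ 0.392.

0.392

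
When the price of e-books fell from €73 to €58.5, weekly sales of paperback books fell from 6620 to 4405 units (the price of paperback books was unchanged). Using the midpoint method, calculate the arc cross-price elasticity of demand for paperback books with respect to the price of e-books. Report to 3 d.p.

ΔQ_A = 4405 − 6620 = -2215; ΔP_B = 58.5 − 73 = -14.5.
Midpoints: Q̄_A = 5512.5, P̄_B = 65.75.
ε = (ΔQ_A/Q̄_A)/(ΔP_B/P̄_B) = (-2215/5512.5)/(-14.5/65.75) ≈ 1.822.
ε > 0: paperback books and e-books are substitutes.

1.822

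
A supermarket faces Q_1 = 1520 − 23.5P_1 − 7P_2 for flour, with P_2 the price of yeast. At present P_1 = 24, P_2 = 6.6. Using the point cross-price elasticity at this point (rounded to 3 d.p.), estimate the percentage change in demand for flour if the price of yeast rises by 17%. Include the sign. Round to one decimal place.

At P_1 = 24, P_2 = 6.6: Q_1 = 909.8.
∂Q_1/∂P_2 = -7.
ε = (∂Q_1/∂P_2)(P_2/Q_1) = -7.0000 × 6.6/909.8 ≈ -0.051.
%ΔQ_1 ≈ ε × %ΔP_2 = -0.051 × (17%) = -0.9%.

-0.9%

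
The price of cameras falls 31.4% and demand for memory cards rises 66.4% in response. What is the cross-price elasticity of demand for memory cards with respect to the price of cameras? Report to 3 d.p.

ε = (%ΔQ of memory cards) / (%ΔP of cameras) = (66.4%) / (-31.4%) ≈ -2.115.
Negative cross-price elasticity: complements.

-2.115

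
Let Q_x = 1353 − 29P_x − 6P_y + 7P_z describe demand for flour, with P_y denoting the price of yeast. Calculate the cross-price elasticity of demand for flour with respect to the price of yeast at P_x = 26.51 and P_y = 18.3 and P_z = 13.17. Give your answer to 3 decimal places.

At P_x = 26.51 and P_y = 18.3 and P_z = 13.17: Q_x = 566.6.
∂Q_x/∂P_y = -6.
ε = (∂Q_x/∂P_y)(P_y/Q_x) = -6 × (18.3/566.6) ≈ -0.194.
Since ε < 0, flour and yeast are complements.

-0.194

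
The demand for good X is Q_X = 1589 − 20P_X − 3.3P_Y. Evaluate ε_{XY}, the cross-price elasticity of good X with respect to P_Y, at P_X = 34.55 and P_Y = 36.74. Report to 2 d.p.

-0.16

At P_X = 34.55 and P_Y = 36.74: Q_X = 776.758.
∂Q_X/∂P_Y = -3.3.
ε = (∂Q_X/∂P_Y)(P_Y/Q_X) = -3.3 × (36.74/776.758) ≈ -0.16.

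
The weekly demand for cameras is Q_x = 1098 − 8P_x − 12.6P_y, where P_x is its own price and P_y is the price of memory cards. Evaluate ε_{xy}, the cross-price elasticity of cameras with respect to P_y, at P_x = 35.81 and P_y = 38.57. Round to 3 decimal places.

-1.493

At P_x = 35.81 and P_y = 38.57: Q_x = 325.538.
∂Q_x/∂P_y = -12.6.
ε = (∂Q_x/∂P_y)(P_y/Q_x) = -12.6 × (38.57/325.538) ≈ -1.493.
Since ε < 0, cameras and memory cards are complements.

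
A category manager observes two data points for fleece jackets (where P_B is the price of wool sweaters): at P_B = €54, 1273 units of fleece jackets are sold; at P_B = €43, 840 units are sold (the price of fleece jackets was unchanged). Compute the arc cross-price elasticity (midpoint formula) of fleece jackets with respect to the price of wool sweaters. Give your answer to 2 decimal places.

1.81

ΔQ_A = 840 − 1273 = -433; ΔP_B = 43 − 54 = -11.
Midpoints: Q̄_A = 1056.5, P̄_B = 48.50.
ε = (ΔQ_A/Q̄_A)/(ΔP_B/P̄_B) = (-433/1056.5)/(-11/48.50) ≈ 1.81.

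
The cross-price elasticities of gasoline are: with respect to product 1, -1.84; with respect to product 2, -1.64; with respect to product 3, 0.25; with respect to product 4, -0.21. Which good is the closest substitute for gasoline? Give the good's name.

Substitutes have ε > 0. Among the positive values, 0.25 (product 3) is largest.

product 3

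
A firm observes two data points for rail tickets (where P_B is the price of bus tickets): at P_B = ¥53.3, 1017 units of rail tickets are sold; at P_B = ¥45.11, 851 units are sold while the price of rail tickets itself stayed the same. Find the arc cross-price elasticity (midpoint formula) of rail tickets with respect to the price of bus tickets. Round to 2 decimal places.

ΔQ_A = 851 − 1017 = -166; ΔP_B = 45.11 − 53.3 = -8.19.
Midpoints: Q̄_A = 934.0, P̄_B = 49.20.
ε = (ΔQ_A/Q̄_A)/(ΔP_B/P̄_B) = (-166/934.0)/(-8.19/49.20) ≈ 1.07.

1.07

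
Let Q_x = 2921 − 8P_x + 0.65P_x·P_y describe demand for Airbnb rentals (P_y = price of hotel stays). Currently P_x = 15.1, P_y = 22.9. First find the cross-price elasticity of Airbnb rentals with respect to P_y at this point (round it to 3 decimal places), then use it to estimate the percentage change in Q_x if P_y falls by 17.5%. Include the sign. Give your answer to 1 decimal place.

At P_x = 15.1, P_y = 22.9: Q_x = 3024.963.
∂Q_x/∂P_y = 0.65P_x = 9.8150.
ε = (∂Q_x/∂P_y)(P_y/Q_x) = 9.8150 × 22.9/3024.963 ≈ 0.074.
%ΔQ_x ≈ ε × %ΔP_y = 0.074 × (-17.5%) = -1.3%.

-1.3%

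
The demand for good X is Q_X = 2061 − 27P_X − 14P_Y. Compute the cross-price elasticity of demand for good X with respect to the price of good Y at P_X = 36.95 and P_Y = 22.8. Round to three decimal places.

At P_X = 36.95 and P_Y = 22.8: Q_X = 744.15.
∂Q_X/∂P_Y = -14.
ε = (∂Q_X/∂P_Y)(P_Y/Q_X) = -14 × (22.8/744.15) ≈ -0.429.

-0.429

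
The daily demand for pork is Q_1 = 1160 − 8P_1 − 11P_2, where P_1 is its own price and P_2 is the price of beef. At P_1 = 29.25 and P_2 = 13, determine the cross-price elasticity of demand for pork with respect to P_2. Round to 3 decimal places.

-0.183

At P_1 = 29.25 and P_2 = 13: Q_1 = 783.
∂Q_1/∂P_2 = -11.
ε = (∂Q_1/∂P_2)(P_2/Q_1) = -11 × (13/783) ≈ -0.183.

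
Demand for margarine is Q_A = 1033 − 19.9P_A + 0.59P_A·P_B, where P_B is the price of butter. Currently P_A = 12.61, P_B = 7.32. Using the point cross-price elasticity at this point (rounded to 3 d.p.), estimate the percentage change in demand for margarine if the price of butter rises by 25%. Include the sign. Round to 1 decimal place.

At P_A = 12.61, P_B = 7.32: Q_A = 836.521.
∂Q_A/∂P_B = 0.59P_A = 7.4399.
ε = (∂Q_A/∂P_B)(P_B/Q_A) = 7.4399 × 7.32/836.521 ≈ 0.065.
%ΔQ_A ≈ ε × %ΔP_B = 0.065 × (25%) = 1.6%.

1.6%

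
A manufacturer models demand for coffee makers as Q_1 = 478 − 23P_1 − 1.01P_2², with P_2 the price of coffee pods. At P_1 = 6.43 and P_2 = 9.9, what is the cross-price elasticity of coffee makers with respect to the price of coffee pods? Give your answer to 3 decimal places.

-0.857

At P_1 = 6.43 and P_2 = 9.9: Q_1 = 231.120.
∂Q_1/∂P_2 = -2.02P_2 = -2.02(9.9) = -19.9980.
ε = (∂Q_1/∂P_2)(P_2/Q_1) = -19.9980 × (9.9/231.120) ≈ -0.857.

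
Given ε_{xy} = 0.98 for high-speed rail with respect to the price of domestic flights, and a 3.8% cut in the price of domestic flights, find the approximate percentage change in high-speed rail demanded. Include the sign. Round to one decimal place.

%ΔQ ≈ ε × %ΔP of domestic flights = 0.98 × (-3.8%) = -3.7%.
Demand for high-speed rail falls by about 3.7%.

-3.7%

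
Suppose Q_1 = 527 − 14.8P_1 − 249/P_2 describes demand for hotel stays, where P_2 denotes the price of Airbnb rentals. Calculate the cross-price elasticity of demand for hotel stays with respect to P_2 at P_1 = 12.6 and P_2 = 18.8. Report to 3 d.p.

At P_1 = 12.6 and P_2 = 18.8: Q_1 = 327.275.
∂Q_1/∂P_2 = 249/P_2² = 0.7045.
ε = (∂Q_1/∂P_2)(P_2/Q_1) = 0.7045 × (18.8/327.275) ≈ 0.040.

0.040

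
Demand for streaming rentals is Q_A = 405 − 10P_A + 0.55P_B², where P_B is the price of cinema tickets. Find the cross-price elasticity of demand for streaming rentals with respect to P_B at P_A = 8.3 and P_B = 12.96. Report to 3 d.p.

At P_A = 8.3 and P_B = 12.96: Q_A = 414.379.
∂Q_A/∂P_B = 1.1P_B = 1.1(12.96) = 14.2560.
ε = (∂Q_A/∂P_B)(P_B/Q_A) = 14.2560 × (12.96/414.379) ≈ 0.446.

0.446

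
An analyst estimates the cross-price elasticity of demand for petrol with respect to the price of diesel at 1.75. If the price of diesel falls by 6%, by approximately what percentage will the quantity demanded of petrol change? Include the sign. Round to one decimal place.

-10.5%

%ΔQ ≈ ε × %ΔP of diesel = 1.75 × (-6%) = -10.5%.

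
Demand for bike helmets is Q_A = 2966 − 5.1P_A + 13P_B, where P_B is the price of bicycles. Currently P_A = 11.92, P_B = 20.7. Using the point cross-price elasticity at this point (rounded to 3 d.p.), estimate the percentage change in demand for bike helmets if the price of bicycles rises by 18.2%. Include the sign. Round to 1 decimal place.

At P_A = 11.92, P_B = 20.7: Q_A = 3174.308.
∂Q_A/∂P_B = 13.
ε = (∂Q_A/∂P_B)(P_B/Q_A) = 13.0000 × 20.7/3174.308 ≈ 0.085.
%ΔQ_A ≈ ε × %ΔP_B = 0.085 × (18.2%) = 1.5%.

1.5%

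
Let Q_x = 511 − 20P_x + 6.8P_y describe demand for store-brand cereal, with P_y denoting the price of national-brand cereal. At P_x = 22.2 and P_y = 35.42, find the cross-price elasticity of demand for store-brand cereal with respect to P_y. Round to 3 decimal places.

0.782

At P_x = 22.2 and P_y = 35.42: Q_x = 307.856.
∂Q_x/∂P_y = 6.8.
ε = (∂Q_x/∂P_y)(P_y/Q_x) = 6.8 × (35.42/307.856) ≈ 0.782.
Since ε > 0, store-brand cereal and national-brand cereal are substitutes.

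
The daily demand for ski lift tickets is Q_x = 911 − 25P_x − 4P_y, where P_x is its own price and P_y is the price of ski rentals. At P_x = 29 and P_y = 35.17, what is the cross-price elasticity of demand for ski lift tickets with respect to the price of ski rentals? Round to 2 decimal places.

At P_x = 29 and P_y = 35.17: Q_x = 45.32.
∂Q_x/∂P_y = -4.
ε = (∂Q_x/∂P_y)(P_y/Q_x) = -4 × (35.17/45.32) ≈ -3.10.
Since ε < 0, ski lift tickets and ski rentals are complements.

-3.10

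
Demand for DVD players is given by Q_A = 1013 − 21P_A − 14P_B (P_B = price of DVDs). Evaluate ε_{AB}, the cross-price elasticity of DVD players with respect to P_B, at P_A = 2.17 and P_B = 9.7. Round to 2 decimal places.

At P_A = 2.17 and P_B = 9.7: Q_A = 831.63.
∂Q_A/∂P_B = -14.
ε = (∂Q_A/∂P_B)(P_B/Q_A) = -14 × (9.7/831.63) ≈ -0.16.
Since ε < 0, DVD players and DVDs are complements.

-0.16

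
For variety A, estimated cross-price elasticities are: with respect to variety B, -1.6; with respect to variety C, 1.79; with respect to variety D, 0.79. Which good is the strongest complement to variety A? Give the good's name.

variety B

Complements have ε < 0. The most negative value is -1.6 (variety B).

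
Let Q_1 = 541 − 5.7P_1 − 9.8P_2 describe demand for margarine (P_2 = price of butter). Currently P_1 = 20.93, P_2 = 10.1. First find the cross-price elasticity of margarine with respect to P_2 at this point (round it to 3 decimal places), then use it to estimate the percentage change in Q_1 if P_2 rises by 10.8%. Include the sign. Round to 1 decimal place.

At P_1 = 20.93, P_2 = 10.1: Q_1 = 322.719.
∂Q_1/∂P_2 = -9.8.
ε = (∂Q_1/∂P_2)(P_2/Q_1) = -9.8000 × 10.1/322.719 ≈ -0.307.
%ΔQ_1 ≈ ε × %ΔP_2 = -0.307 × (10.8%) = -3.3%.

-3.3%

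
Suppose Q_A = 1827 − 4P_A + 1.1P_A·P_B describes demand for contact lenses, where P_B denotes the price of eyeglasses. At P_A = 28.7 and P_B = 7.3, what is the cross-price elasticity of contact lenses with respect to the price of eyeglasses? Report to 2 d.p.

0.12

At P_A = 28.7 and P_B = 7.3: Q_A = 1942.661.
∂Q_A/∂P_B = 1.1P_A = 1.1(28.7) = 31.5700.
ε = (∂Q_A/∂P_B)(P_B/Q_A) = 31.5700 × (7.3/1942.661) ≈ 0.12.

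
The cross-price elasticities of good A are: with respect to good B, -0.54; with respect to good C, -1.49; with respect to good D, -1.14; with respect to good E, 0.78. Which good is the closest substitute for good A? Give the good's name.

good E

Substitutes have ε > 0. Among the positive values, 0.78 (good E) is largest.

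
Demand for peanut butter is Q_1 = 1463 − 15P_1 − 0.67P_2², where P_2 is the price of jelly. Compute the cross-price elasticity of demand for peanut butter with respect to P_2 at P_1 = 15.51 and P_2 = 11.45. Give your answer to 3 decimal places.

At P_1 = 15.51 and P_2 = 11.45: Q_1 = 1142.511.
∂Q_1/∂P_2 = -1.34P_2 = -1.34(11.45) = -15.3430.
ε = (∂Q_1/∂P_2)(P_2/Q_1) = -15.3430 × (11.45/1142.511) ≈ -0.154.
ε < 0: complements.

-0.154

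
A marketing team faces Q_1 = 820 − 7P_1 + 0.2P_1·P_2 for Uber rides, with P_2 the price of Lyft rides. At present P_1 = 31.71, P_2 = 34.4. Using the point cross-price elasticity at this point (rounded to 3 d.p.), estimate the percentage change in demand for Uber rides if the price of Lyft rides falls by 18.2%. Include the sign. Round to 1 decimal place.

-4.9%

At P_1 = 31.71, P_2 = 34.4: Q_1 = 816.195.
∂Q_1/∂P_2 = 0.2P_1 = 6.3420.
ε = (∂Q_1/∂P_2)(P_2/Q_1) = 6.3420 × 34.4/816.195 ≈ 0.267.
%ΔQ_1 ≈ ε × %ΔP_2 = 0.267 × (-18.2%) = -4.9%.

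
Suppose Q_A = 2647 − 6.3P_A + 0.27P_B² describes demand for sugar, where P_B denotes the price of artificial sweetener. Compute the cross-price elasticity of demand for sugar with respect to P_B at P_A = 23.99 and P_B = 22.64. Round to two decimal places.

0.11

At P_A = 23.99 and P_B = 22.64: Q_A = 2634.257.
∂Q_A/∂P_B = 0.54P_B = 0.54(22.64) = 12.2256.
ε = (∂Q_A/∂P_B)(P_B/Q_A) = 12.2256 × (22.64/2634.257) ≈ 0.11.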